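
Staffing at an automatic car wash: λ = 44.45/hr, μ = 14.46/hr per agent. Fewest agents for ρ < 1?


Stability requires cμ > λ ⇔ c > λ/μ.
λ/μ = 44.45/14.46 = 3.0740
Minimum integer c = ⌊3.0740⌋ + 1 = 4
Check: 4·14.46 = 57.84 > 44.45, while 3·14.46 = 43.38 ≤ 44.45

Final: 4 servers


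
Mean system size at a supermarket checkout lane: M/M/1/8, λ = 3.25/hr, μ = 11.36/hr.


ρ = 3.25/11.36 = 0.2861
L = ρ[1 − (K+1)ρ^K + Kρ^(K+1)] / [(1−ρ)(1−ρ^(K+1))]
Numerator: 0.2861·(1 − 9·0.00004488 + 8·0.00001284) = 0.286005
Denominator: (0.7139)·(0.999987) = 0.713899
L = 0.286005/0.713899 = 0.4006

Final: 0.4006


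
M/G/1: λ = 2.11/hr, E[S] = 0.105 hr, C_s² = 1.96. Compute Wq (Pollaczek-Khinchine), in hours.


ρ = λ·E[S] = 2.11·0.105 = 0.2215
E[S²] = E[S]²(1+C_s²) = 0.105²·(1+1.96) = 0.032634
Wq = λ·E[S²]/(2(1−ρ)) = 2.11·0.032634/(2·0.7785) = 0.04423 hr

Final: 0.04423 hr


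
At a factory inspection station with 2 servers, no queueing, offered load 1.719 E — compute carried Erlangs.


B(2,1.719) = 0.352076 (Erlang-B)
Carried load = a(1 − B) = 1.719·(1 − 0.352076) = 1.719·0.647924 = 1.1138 E

Final: 1.1138 Erlangs


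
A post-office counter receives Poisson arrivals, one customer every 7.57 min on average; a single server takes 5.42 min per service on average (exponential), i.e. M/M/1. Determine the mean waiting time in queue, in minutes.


λ = 60/7.57 = 7.9260 /hr
μ = 60/5.42 = 11.0701 /hr
ρ = λ/μ = 7.9260/11.0701 = 0.7160
Wq = ρ/(μ−λ) = 0.7160/(11.0701−7.9260) = 0.22772 hr
In minutes: 0.22772·60 = 13.663 min

Final: 13.663 min


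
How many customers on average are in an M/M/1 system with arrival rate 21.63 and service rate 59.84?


ρ = λ/μ = 21.63/59.84 = 0.3615
L = ρ/(1−ρ) = 0.3615/(1 − 0.3615) = 0.3615/0.6385 = 0.5661

Final: 0.5661


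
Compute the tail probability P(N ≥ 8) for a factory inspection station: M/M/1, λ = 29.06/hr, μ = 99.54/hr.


ρ = 29.06/99.54 = 0.2919
P(N ≥ n) = ρ^n = 0.2919^8 = 0.00005277

Final: 0.00005277


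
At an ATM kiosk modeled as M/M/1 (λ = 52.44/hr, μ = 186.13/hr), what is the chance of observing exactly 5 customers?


ρ = 52.44/186.13 = 0.2817
P_n = (1−ρ)·ρ^n = (1 − 0.2817)·0.2817^5 = 0.7183·0.001775 = 0.001275

Final: 0.001275


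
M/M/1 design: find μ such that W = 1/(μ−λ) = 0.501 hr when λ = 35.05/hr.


W = 1/(μ−λ) ⇒ μ − λ = 1/W = 1/0.501 = 1.9960
μ = λ + 1/W = 35.05 + 1.9960 = 37.0460 per hr

Final: 37.0460 /hr


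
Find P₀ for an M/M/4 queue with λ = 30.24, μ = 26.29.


a = λ/μ = 30.24/26.29 = 1.1502; ρ = a/c = 0.2876
Σ_{k=0}^{3} a^k/k! (terms k=0..3) = 1.00000 + 1.15025 + 0.66153 + 0.25364 = 3.06542
Tail: a^4/(4!(1−ρ)) = 1.75051/(24·0.7124) = 0.10238
P₀ = 1/(3.06542 + 0.10238) = 1/3.16780 = 0.315676

Final: 0.315676


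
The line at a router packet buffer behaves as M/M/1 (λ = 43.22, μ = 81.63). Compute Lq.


ρ = 43.22/81.63 = 0.5295
Lq = ρ²/(1−ρ) = 0.2803/0.4705 = 0.5958

Final: 0.5958


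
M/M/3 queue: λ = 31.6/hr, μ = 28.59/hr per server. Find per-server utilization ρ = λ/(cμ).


ρ = λ/(cμ) = 31.6/(3·28.59) = 31.6/85.77 = 0.3684

Final: 0.3684


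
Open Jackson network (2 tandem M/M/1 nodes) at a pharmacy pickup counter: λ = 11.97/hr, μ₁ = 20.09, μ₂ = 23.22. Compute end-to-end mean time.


Each node sees arrival rate λ = 11.97/hr (tandem ⇒ throughput preserved).
W₁ = 1/(μ₁−λ) = 1/(20.09−11.97) = 0.12315 hr
W₂ = 1/(μ₂−λ) = 1/(23.22−11.97) = 0.08889 hr
W_total = W₁ + W₂ = 0.12315 + 0.08889 = 0.21204 hr

Final: 0.21204 hr


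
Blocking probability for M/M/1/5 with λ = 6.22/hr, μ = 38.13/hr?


ρ = λ/μ = 6.22/38.13 = 0.1631
P_K = (1−ρ)ρ^K/(1−ρ^(K+1)) = (0.8369·0.0001155)/(1 − 0.00001884)
= 0.00009667/0.999981 = 0.00009667

Final: 0.00009667


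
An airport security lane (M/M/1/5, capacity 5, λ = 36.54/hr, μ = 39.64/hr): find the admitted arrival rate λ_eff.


ρ = 0.9218; P_K = (1−ρ)ρ^5/(1−ρ^6) = 0.134662
λ_eff = λ(1 − P_K) = 36.54·(1 − 0.134662) = 36.54·0.865338 = 31.6195 /hr

Final: 31.6195 /hr


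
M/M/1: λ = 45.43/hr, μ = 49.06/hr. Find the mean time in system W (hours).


W = 1/(μ−λ) = 1/(49.06 − 45.43) = 1/3.63 = 0.2755 hr

Final: 0.2755 hr


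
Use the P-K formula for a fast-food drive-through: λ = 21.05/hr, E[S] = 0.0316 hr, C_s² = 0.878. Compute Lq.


ρ = λ·E[S] = 21.05·0.0316 = 0.6652
Lq = ρ²(1+C_s²)/(2(1−ρ)) = 0.4425·(1+0.878)/(2·0.3348)
= 0.4425·1.8780/0.6696 = 1.24089

Final: 1.24089


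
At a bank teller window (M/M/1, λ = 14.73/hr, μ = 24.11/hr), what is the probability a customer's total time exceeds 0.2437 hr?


W ~ Exponential(μ−λ) for M/M/1.
μ − λ = 24.11 − 14.73 = 9.3800
P(W > t) = e^{−(μ−λ)t} = e^{−2.2859} = 0.101682

Final: 0.101682


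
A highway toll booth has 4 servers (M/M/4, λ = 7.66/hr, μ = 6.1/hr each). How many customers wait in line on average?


a = λ/μ = 1.2557; ρ = a/4 = 0.3139
P₀ = 0.283671
Lq = P₀·a^c·ρ / (c!·(1−ρ)²) = 0.283671·2.48654·0.3139/(24·0.47069)
= 0.01960

Final: 0.01960


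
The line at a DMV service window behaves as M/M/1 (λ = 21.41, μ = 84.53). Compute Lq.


ρ = 21.41/84.53 = 0.2533
Lq = ρ²/(1−ρ) = 0.06415/0.7467 = 0.08591

Final: 0.08591


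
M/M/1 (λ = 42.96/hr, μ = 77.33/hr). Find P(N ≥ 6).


ρ = 42.96/77.33 = 0.5555
P(N ≥ n) = ρ^n = 0.5555^6 = 0.029397

Final: 0.029397


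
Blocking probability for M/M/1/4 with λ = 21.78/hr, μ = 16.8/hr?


ρ = λ/μ = 21.78/16.8 = 1.2964
P_K = (1−ρ)ρ^K/(1−ρ^(K+1)) = (-0.2964·2.824843)/(1 − 3.662208)
= -0.837364/-2.662208 = 0.314538

Final: 0.314538


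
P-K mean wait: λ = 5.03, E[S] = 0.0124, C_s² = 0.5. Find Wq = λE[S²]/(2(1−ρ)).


ρ = λ·E[S] = 5.03·0.0124 = 0.06237
E[S²] = E[S]²(1+C_s²) = 0.0124²·(1+0.5) = 0.0002306
Wq = λ·E[S²]/(2(1−ρ)) = 5.03·0.0002306/(2·0.9376) = 0.0006186 hr

Final: 0.0006186 hr


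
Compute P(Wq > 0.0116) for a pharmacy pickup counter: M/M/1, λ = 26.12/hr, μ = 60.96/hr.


ρ = 26.12/60.96 = 0.4285
P(Wq > t) = ρ·e^{−(μ−λ)t} = 0.4285·e^{−0.4041}
= 0.4285·0.667548 = 0.286029

Final: 0.286029


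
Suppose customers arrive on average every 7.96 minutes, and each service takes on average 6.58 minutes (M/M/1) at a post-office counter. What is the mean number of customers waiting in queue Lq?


λ = 60/7.96 = 7.5377 /hr
μ = 60/6.58 = 9.1185 /hr
ρ = λ/μ = 7.5377/9.1185 = 0.8266
Lq = ρ²/(1−ρ) = 0.6833/0.1734 = 3.9415

Final: 3.9415


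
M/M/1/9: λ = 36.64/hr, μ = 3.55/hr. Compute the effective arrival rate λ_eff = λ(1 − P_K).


ρ = 10.3211; P_K = (1−ρ)ρ^9/(1−ρ^10) = 0.903111
λ_eff = λ(1 − P_K) = 36.64·(1 − 0.903111) = 36.64·0.096889 = 3.5500 /hr

Final: 3.5500 /hr


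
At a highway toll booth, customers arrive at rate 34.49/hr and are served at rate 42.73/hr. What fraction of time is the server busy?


ρ = λ/μ = 34.49/42.73 = 0.8072

Final: 0.8072


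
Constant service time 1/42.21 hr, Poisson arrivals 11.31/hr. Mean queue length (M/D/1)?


ρ = 11.31/42.21 = 0.2679
M/D/1: Lq = ρ²/(2(1−ρ)) = 0.07180/(2·0.7321) = 0.04904

Final: 0.04904


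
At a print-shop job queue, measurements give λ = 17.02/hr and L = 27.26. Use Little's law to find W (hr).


W = L/λ = 27.26/17.02 = 1.6016 hr

Final: 1.6016 hr


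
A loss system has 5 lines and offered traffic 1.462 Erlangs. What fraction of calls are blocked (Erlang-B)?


B(c,a) = (a^c/c!) / Σ_{k=0}^{c} a^k/k!
a^5/5! = 0.055662
Σ terms (k=0..5): 1.00000 + 1.46200 + 1.06872 + 0.52082 + 0.19036 + 0.05566 = 4.297569
B = 0.055662/4.297569 = 0.012952

Final: 0.012952


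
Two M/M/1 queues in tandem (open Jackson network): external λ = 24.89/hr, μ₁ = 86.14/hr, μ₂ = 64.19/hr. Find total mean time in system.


Each node sees arrival rate λ = 24.89/hr (tandem ⇒ throughput preserved).
W₁ = 1/(μ₁−λ) = 1/(86.14−24.89) = 0.01633 hr
W₂ = 1/(μ₂−λ) = 1/(64.19−24.89) = 0.02545 hr
W_total = W₁ + W₂ = 0.01633 + 0.02545 = 0.04177 hr

Final: 0.04177 hr


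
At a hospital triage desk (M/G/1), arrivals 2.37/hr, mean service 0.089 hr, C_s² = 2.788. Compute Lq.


ρ = λ·E[S] = 2.37·0.089 = 0.2109
Lq = ρ²(1+C_s²)/(2(1−ρ)) = 0.04449·(1+2.788)/(2·0.7891)
= 0.04449·3.7880/1.5781 = 0.10679

Final: 0.10679


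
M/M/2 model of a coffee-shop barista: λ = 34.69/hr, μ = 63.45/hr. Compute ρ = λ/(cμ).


ρ = λ/(cμ) = 34.69/(2·63.45) = 34.69/126.90 = 0.2734

Final: 0.2734


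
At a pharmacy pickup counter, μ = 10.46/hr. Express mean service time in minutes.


Mean service time = 1/μ = 1/10.46 hour = 0.09560 hour
In minutes: 0.09560 × 60 = 5.7361 min

Final: 5.7361 min


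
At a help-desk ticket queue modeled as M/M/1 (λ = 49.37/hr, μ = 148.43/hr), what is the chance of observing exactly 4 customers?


ρ = 49.37/148.43 = 0.3326
P_n = (1−ρ)·ρ^n = (1 − 0.3326)·0.3326^4 = 0.6674·0.012240 = 0.008169

Final: 0.008169


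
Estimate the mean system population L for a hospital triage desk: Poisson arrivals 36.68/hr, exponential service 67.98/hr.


ρ = λ/μ = 36.68/67.98 = 0.5396
L = ρ/(1−ρ) = 0.5396/(1 − 0.5396) = 0.5396/0.4604 = 1.1719

Final: 1.1719


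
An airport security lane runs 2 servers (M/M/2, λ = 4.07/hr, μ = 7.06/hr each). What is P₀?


a = λ/μ = 4.07/7.06 = 0.5765; ρ = a/c = 0.2882
Σ_{k=0}^{1} a^k/k! (terms k=0..1) = 1.00000 + 0.57649 = 1.57649
Tail: a^2/(2!(1−ρ)) = 0.33234/(2·0.7118) = 0.23346
P₀ = 1/(1.57649 + 0.23346) = 1/1.80995 = 0.552501

Final: 0.552501


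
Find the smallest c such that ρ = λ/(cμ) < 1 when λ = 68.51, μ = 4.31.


Stability requires cμ > λ ⇔ c > λ/μ.
λ/μ = 68.51/4.31 = 15.8956
Minimum integer c = ⌊15.8956⌋ + 1 = 16
Check: 16·4.31 = 68.96 > 68.51, while 15·4.31 = 64.65 ≤ 68.51

Final: 16 servers


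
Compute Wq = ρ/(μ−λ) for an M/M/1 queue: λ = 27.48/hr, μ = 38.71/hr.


ρ = 27.48/38.71 = 0.7099
Wq = ρ/(μ−λ) = 0.7099/(38.71 − 27.48) = 0.7099/11.23 = 0.06321 hr

Final: 0.06321 hr


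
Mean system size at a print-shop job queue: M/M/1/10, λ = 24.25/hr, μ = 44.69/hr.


ρ = 24.25/44.69 = 0.5426
L = ρ[1 − (K+1)ρ^K + Kρ^(K+1)] / [(1−ρ)(1−ρ^(K+1))]
Numerator: 0.5426·(1 − 11·0.002213 + 10·0.001201) = 0.535933
Denominator: (0.4574)·(0.998799) = 0.456824
L = 0.535933/0.456824 = 1.1732

Final: 1.1732


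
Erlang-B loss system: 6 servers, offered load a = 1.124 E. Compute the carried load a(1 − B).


B(6,1.124) = 0.0009103 (Erlang-B)
Carried load = a(1 − B) = 1.124·(1 − 0.0009103) = 1.124·0.999090 = 1.1230 E

Final: 1.1230 Erlangs


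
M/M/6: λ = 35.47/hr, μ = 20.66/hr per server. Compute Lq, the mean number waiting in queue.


a = λ/μ = 1.7168; ρ = a/6 = 0.2861
P₀ = 0.179528
Lq = P₀·a^c·ρ / (c!·(1−ρ)²) = 0.179528·25.60856·0.2861/(720·0.50960)
= 0.003585

Final: 0.003585


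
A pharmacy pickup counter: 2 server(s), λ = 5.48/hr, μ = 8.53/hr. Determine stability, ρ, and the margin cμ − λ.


Total capacity cμ = 2·8.53 = 17.06/hr
ρ = λ/(cμ) = 5.48/17.06 = 0.3212
Stable ⇔ ρ < 1: YES
Spare capacity = cμ − λ = 17.06 − 5.48 = 11.58/hr

Final: ρ = 0.3212; stable; margin = 11.58/hr


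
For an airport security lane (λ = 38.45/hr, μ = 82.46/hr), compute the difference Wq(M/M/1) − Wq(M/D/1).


ρ = 38.45/82.46 = 0.4663
Wq(M/M/1) = ρ/(μ−λ) = 0.4663/44.01 = 0.01060 hr
Wq(M/D/1) = ρ/(2(μ−λ)) = 0.005298 hr
Savings = 0.01060 − 0.005298 = 0.005298 hr

Final: 0.005298 hr


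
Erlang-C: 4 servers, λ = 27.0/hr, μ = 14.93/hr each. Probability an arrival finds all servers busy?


a = λ/μ = 1.8084; ρ = a/4 = 0.4521
P₀ = 0.160184 (from M/M/c formula)
C(c,a) = [a^c/(c!(1−ρ))]·P₀ = [10.69586/(24·0.5479)]·0.160184
= 0.81341·0.160184 = 0.130296

Final: 0.130296


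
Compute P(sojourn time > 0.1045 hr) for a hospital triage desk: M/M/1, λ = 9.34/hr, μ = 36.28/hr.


W ~ Exponential(μ−λ) for M/M/1.
μ − λ = 36.28 − 9.34 = 26.9400
P(W > t) = e^{−(μ−λ)t} = e^{−2.8152} = 0.059891

Final: 0.059891


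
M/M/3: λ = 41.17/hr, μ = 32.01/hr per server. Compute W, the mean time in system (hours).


a = 1.2862; ρ = 0.4287; P₀ = 0.267811
Lq = P₀·a^c·ρ/(c!(1−ρ)²) = 0.12475
Wq = Lq/λ = 0.12475/41.17 = 0.003030 hr
W = Wq + 1/μ = 0.003030 + 0.03124 = 0.03427 hr

Final: 0.03427 hr


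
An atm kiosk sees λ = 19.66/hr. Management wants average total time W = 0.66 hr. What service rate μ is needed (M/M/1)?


W = 1/(μ−λ) ⇒ μ − λ = 1/W = 1/0.66 = 1.5152
μ = λ + 1/W = 19.66 + 1.5152 = 21.1752 per hr

Final: 21.1752 /hr


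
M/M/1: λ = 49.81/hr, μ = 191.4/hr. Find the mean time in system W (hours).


W = 1/(μ−λ) = 1/(191.4 − 49.81) = 1/141.59 = 0.007063 hr

Final: 0.007063 hr


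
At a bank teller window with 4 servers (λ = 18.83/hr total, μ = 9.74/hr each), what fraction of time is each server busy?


ρ = λ/(cμ) = 18.83/(4·9.74) = 18.83/38.96 = 0.4833

Final: 0.4833


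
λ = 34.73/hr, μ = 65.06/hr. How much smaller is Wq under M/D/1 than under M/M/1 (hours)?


ρ = 34.73/65.06 = 0.5338
Wq(M/M/1) = ρ/(μ−λ) = 0.5338/30.33 = 0.01760 hr
Wq(M/D/1) = ρ/(2(μ−λ)) = 0.008800 hr
Savings = 0.01760 − 0.008800 = 0.008800 hr

Final: 0.008800 hr


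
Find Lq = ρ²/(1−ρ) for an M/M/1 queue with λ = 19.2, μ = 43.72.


ρ = 19.2/43.72 = 0.4392
Lq = ρ²/(1−ρ) = 0.1929/0.5608 = 0.3439

Final: 0.3439


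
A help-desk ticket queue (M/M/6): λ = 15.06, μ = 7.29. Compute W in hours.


a = 2.0658; ρ = 0.3443; P₀ = 0.126483
Lq = P₀·a^c·ρ/(c!(1−ρ)²) = 0.01094
Wq = Lq/λ = 0.01094/15.06 = 0.0007261 hr
W = Wq + 1/μ = 0.0007261 + 0.13717 = 0.13790 hr

Final: 0.13790 hr


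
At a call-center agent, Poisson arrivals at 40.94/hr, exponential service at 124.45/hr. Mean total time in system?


W = 1/(μ−λ) = 1/(124.45 − 40.94) = 1/83.51 = 0.01197 hr

Final: 0.01197 hr


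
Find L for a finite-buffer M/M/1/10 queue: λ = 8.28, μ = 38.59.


ρ = 8.28/38.59 = 0.2146
L = ρ[1 − (K+1)ρ^K + Kρ^(K+1)] / [(1−ρ)(1−ρ^(K+1))]
Numerator: 0.2146·(1 − 11·0.0000002068 + 10·0.00000004437) = 0.214563
Denominator: (0.7854)·(1.000000) = 0.785437
L = 0.214563/0.785437 = 0.2732

Final: 0.2732


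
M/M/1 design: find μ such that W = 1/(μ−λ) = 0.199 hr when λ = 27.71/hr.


W = 1/(μ−λ) ⇒ μ − λ = 1/W = 1/0.199 = 5.0251
μ = λ + 1/W = 27.71 + 5.0251 = 32.7351 per hr

Final: 32.7351 /hr


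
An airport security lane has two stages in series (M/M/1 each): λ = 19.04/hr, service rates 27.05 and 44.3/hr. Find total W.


Each node sees arrival rate λ = 19.04/hr (tandem ⇒ throughput preserved).
W₁ = 1/(μ₁−λ) = 1/(27.05−19.04) = 0.12484 hr
W₂ = 1/(μ₂−λ) = 1/(44.3−19.04) = 0.03959 hr
W_total = W₁ + W₂ = 0.12484 + 0.03959 = 0.16443 hr

Final: 0.16443 hr


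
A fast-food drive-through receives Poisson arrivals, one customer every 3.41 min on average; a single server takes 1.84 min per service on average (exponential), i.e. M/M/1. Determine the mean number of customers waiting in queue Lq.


λ = 60/3.41 = 17.5953 /hr
μ = 60/1.84 = 32.6087 /hr
ρ = λ/μ = 17.5953/32.6087 = 0.5396
Lq = ρ²/(1−ρ) = 0.2912/0.4604 = 0.6324

Final: 0.6324


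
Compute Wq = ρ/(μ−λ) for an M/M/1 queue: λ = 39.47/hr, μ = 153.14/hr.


ρ = 39.47/153.14 = 0.2577
Wq = ρ/(μ−λ) = 0.2577/(153.14 − 39.47) = 0.2577/113.67 = 0.002267 hr

Final: 0.002267 hr


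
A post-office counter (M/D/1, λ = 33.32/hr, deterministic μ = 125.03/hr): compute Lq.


ρ = 33.32/125.03 = 0.2665
M/D/1: Lq = ρ²/(2(1−ρ)) = 0.07102/(2·0.7335) = 0.04841

Final: 0.04841


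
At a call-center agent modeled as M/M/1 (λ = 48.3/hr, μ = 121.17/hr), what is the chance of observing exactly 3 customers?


ρ = 48.3/121.17 = 0.3986
P_n = (1−ρ)·ρ^n = (1 − 0.3986)·0.3986^3 = 0.6014·0.063337 = 0.038090

Final: 0.038090


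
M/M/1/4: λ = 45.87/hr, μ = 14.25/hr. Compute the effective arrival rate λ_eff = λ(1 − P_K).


ρ = 3.2189; P_K = (1−ρ)ρ^4/(1−ρ^5) = 0.691340
λ_eff = λ(1 − P_K) = 45.87·(1 − 0.691340) = 45.87·0.308660 = 14.1582 /hr

Final: 14.1582 /hr


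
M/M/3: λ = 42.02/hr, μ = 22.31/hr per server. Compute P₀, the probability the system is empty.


a = λ/μ = 42.02/22.31 = 1.8835; ρ = a/c = 0.6278
Σ_{k=0}^{2} a^k/k! (terms k=0..2) = 1.00000 + 1.88346 + 1.77371 = 4.65717
Tail: a^3/(3!(1−ρ)) = 6.68143/(6·0.3722) = 2.99203
P₀ = 1/(4.65717 + 2.99203) = 1/7.64920 = 0.130733

Final: 0.130733


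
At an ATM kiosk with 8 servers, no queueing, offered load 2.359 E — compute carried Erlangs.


B(8,2.359) = 0.002250 (Erlang-B)
Carried load = a(1 − B) = 2.359·(1 − 0.002250) = 2.359·0.997750 = 2.3537 E

Final: 2.3537 Erlangs


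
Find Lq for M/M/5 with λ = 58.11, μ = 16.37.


a = λ/μ = 3.5498; ρ = a/5 = 0.7100
P₀ = 0.024321
Lq = P₀·a^c·ρ / (c!·(1−ρ)²) = 0.024321·563.65191·0.7100/(120·0.08412)
= 0.96411

Final: 0.96411


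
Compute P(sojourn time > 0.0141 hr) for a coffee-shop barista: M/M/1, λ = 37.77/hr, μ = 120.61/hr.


W ~ Exponential(μ−λ) for M/M/1.
μ − λ = 120.61 − 37.77 = 82.8400
P(W > t) = e^{−(μ−λ)t} = e^{−1.1680} = 0.310975

Final: 0.310975


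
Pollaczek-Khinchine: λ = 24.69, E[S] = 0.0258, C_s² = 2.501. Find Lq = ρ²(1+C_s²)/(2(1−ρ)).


ρ = λ·E[S] = 24.69·0.0258 = 0.6370
Lq = ρ²(1+C_s²)/(2(1−ρ)) = 0.4058·(1+2.501)/(2·0.3630)
= 0.4058·3.5010/0.7260 = 1.95677

Final: 1.95677


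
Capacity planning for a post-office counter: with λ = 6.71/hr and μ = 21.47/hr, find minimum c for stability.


Stability requires cμ > λ ⇔ c > λ/μ.
λ/μ = 6.71/21.47 = 0.3125
Minimum integer c = ⌊0.3125⌋ + 1 = 1
Check: 1·21.47 = 21.47 > 6.71, while 0·21.47 = 0.00 ≤ 6.71

Final: 1 servers


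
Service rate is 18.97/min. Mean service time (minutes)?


Mean service time = 1/μ = 1/18.97 minute = 0.05271 minute
In minutes: 0.05271 × 1 = 0.05271 min

Final: 0.05271 min


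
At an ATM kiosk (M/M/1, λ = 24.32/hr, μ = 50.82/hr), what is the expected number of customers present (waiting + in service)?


ρ = λ/μ = 24.32/50.82 = 0.4786
L = ρ/(1−ρ) = 0.4786/(1 − 0.4786) = 0.4786/0.5214 = 0.9177

Final: 0.9177


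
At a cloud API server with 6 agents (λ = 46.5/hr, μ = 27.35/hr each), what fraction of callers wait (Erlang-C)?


a = λ/μ = 1.7002; ρ = a/6 = 0.2834
P₀ = 0.182550 (from M/M/c formula)
C(c,a) = [a^c/(c!(1−ρ))]·P₀ = [24.15315/(720·0.7166)]·0.182550
= 0.04681·0.182550 = 0.008545

Final: 0.008545


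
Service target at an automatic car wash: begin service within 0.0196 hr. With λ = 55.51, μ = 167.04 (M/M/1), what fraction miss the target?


ρ = 55.51/167.04 = 0.3323
P(Wq > t) = ρ·e^{−(μ−λ)t} = 0.3323·e^{−2.1860}
= 0.3323·0.112367 = 0.037341

Final: 0.037341


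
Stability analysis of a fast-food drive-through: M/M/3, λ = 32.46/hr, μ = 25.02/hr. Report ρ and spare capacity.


Total capacity cμ = 3·25.02 = 75.06/hr
ρ = λ/(cμ) = 32.46/75.06 = 0.4325
Stable ⇔ ρ < 1: YES
Spare capacity = cμ − λ = 75.06 − 32.46 = 42.60/hr

Final: ρ = 0.4325; stable; margin = 42.60/hr


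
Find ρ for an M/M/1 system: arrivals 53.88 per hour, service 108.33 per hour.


ρ = λ/μ = 53.88/108.33 = 0.4974

Final: 0.4974


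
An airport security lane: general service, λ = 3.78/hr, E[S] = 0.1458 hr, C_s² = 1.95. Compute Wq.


ρ = λ·E[S] = 3.78·0.1458 = 0.5511
E[S²] = E[S]²(1+C_s²) = 0.1458²·(1+1.95) = 0.062710
Wq = λ·E[S²]/(2(1−ρ)) = 3.78·0.062710/(2·0.4489) = 0.26404 hr

Final: 0.26404 hr


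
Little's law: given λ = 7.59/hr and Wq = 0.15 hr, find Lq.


Lq = λWq = 7.59·0.15 = 1.1385

Final: 1.1385


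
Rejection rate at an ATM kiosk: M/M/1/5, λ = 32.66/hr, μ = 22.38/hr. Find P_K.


ρ = λ/μ = 32.66/22.38 = 1.4593
P_K = (1−ρ)ρ^K/(1−ρ^(K+1)) = (-0.4593·6.618819)/(1 − 9.659098)
= -3.040280/-8.659098 = 0.351108

Final: 0.351108


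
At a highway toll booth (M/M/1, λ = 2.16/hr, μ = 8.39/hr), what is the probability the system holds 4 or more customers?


ρ = 2.16/8.39 = 0.2574
P(N ≥ n) = ρ^n = 0.2574^4 = 0.004393

Final: 0.004393


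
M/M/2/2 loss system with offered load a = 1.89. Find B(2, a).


B(c,a) = (a^c/c!) / Σ_{k=0}^{c} a^k/k!
a^2/2! = 1.786050
Σ terms (k=0..2): 1.00000 + 1.89000 + 1.78605 = 4.676050
B = 1.786050/4.676050 = 0.381957

Final: 0.381957


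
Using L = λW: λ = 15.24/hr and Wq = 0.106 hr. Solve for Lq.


Lq = λWq = 15.24·0.106 = 1.6154

Final: 1.6154


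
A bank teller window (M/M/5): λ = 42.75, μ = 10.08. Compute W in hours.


a = 4.2411; ρ = 0.8482; P₀ = 0.008639
Lq = P₀·a^c·ρ/(c!(1−ρ)²) = 3.63655
Wq = Lq/λ = 3.63655/42.75 = 0.08507 hr
W = Wq + 1/μ = 0.08507 + 0.09921 = 0.18427 hr

Final: 0.18427 hr


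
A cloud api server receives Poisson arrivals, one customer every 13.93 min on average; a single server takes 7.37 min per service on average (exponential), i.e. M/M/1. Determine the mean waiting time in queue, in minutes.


λ = 60/13.93 = 4.3073 /hr
μ = 60/7.37 = 8.1411 /hr
ρ = λ/μ = 4.3073/8.1411 = 0.5291
Wq = ρ/(μ−λ) = 0.5291/(8.1411−4.3073) = 0.13800 hr
In minutes: 0.13800·60 = 8.280 min

Final: 8.280 min


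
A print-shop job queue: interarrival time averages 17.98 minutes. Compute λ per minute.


λ = 1/(interarrival time) in consistent units.
1 minute = 1 min, so λ = 1/17.98 = 0.05562 per minute

Final: 0.05562 /min


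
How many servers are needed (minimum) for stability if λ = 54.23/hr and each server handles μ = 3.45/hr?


Stability requires cμ > λ ⇔ c > λ/μ.
λ/μ = 54.23/3.45 = 15.7188
Minimum integer c = ⌊15.7188⌋ + 1 = 16
Check: 16·3.45 = 55.20 > 54.23, while 15·3.45 = 51.75 ≤ 54.23

Final: 16 servers


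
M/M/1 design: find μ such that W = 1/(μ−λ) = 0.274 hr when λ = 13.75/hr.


W = 1/(μ−λ) ⇒ μ − λ = 1/W = 1/0.274 = 3.6496
μ = λ + 1/W = 13.75 + 3.6496 = 17.3996 per hr

Final: 17.3996 /hr


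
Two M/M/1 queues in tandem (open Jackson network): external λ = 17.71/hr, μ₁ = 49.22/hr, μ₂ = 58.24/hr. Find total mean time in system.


Each node sees arrival rate λ = 17.71/hr (tandem ⇒ throughput preserved).
W₁ = 1/(μ₁−λ) = 1/(49.22−17.71) = 0.03174 hr
W₂ = 1/(μ₂−λ) = 1/(58.24−17.71) = 0.02467 hr
W_total = W₁ + W₂ = 0.03174 + 0.02467 = 0.05641 hr

Final: 0.05641 hr


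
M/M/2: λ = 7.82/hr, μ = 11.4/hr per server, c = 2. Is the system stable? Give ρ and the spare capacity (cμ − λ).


Total capacity cμ = 2·11.4 = 22.80/hr
ρ = λ/(cμ) = 7.82/22.80 = 0.3430
Stable ⇔ ρ < 1: YES
Spare capacity = cμ − λ = 22.80 − 7.82 = 14.98/hr

Final: ρ = 0.3430; stable; margin = 14.98/hr


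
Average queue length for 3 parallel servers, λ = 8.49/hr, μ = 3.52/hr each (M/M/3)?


a = λ/μ = 2.4119; ρ = a/3 = 0.8040
P₀ = 0.054793
Lq = P₀·a^c·ρ / (c!·(1−ρ)²) = 0.054793·14.03121·0.8040/(6·0.03842)
= 2.68101

Final: 2.68101


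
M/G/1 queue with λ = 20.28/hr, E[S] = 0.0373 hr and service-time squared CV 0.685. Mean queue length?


ρ = λ·E[S] = 20.28·0.0373 = 0.7564
Lq = ρ²(1+C_s²)/(2(1−ρ)) = 0.5722·(1+0.685)/(2·0.2436)
= 0.5722·1.6850/0.4871 = 1.97936

Final: 1.97936


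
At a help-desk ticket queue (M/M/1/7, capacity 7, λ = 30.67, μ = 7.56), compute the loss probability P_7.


ρ = λ/μ = 30.67/7.56 = 4.0569
P_K = (1−ρ)ρ^K/(1−ρ^(K+1)) = (-3.0569·18086.055673)/(1 − 73372.926918)
= -55286.871244/-73371.926918 = 0.753515

Final: 0.753515


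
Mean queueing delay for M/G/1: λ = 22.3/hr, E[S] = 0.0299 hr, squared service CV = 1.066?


ρ = λ·E[S] = 22.3·0.0299 = 0.6668
E[S²] = E[S]²(1+C_s²) = 0.0299²·(1+1.066) = 0.001847
Wq = λ·E[S²]/(2(1−ρ)) = 22.3·0.001847/(2·0.3332) = 0.06180 hr

Final: 0.06180 hr


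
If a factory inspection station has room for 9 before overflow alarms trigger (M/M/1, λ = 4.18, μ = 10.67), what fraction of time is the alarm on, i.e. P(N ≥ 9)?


ρ = 4.18/10.67 = 0.3918
P(N ≥ n) = ρ^n = 0.3918^9 = 0.0002173

Final: 0.0002173


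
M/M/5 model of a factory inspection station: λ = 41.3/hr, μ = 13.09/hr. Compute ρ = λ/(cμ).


ρ = λ/(cμ) = 41.3/(5·13.09) = 41.3/65.45 = 0.6310

Final: 0.6310


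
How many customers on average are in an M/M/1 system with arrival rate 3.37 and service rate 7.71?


ρ = λ/μ = 3.37/7.71 = 0.4371
L = ρ/(1−ρ) = 0.4371/(1 − 0.4371) = 0.4371/0.5629 = 0.7765

Final: 0.7765


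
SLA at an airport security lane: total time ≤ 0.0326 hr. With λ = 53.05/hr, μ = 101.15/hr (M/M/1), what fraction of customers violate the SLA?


W ~ Exponential(μ−λ) for M/M/1.
μ − λ = 101.15 − 53.05 = 48.1000
P(W > t) = e^{−(μ−λ)t} = e^{−1.5681} = 0.208449

Final: 0.208449


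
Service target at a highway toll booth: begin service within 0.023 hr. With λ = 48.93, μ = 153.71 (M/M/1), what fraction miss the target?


ρ = 48.93/153.71 = 0.3183
P(Wq > t) = ρ·e^{−(μ−λ)t} = 0.3183·e^{−2.4099}
= 0.3183·0.089821 = 0.028592

Final: 0.028592


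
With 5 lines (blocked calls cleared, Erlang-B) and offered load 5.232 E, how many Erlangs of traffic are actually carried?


B(5,5.232) = 0.303401 (Erlang-B)
Carried load = a(1 − B) = 5.232·(1 − 0.303401) = 5.232·0.696599 = 3.6446 E

Final: 3.6446 Erlangs


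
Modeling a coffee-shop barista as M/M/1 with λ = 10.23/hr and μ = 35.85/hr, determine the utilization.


ρ = λ/μ = 10.23/35.85 = 0.2854

Final: 0.2854


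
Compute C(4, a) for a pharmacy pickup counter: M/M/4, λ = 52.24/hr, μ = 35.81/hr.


a = λ/μ = 1.4588; ρ = a/4 = 0.3647
P₀ = 0.230557 (from M/M/c formula)
C(c,a) = [a^c/(c!(1−ρ))]·P₀ = [4.52893/(24·0.6353)]·0.230557
= 0.29703·0.230557 = 0.068483

Final: 0.068483


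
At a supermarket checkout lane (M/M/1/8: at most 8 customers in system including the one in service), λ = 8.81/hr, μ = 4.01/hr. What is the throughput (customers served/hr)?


ρ = 2.1970; P_K = (1−ρ)ρ^8/(1−ρ^9) = 0.545293
λ_eff = λ(1 − P_K) = 8.81·(1 − 0.545293) = 8.81·0.454707 = 4.0060 /hr

Final: 4.0060 /hr


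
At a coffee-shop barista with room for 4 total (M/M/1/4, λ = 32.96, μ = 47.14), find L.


ρ = 32.96/47.14 = 0.6992
L = ρ[1 − (K+1)ρ^K + Kρ^(K+1)] / [(1−ρ)(1−ρ^(K+1))]
Numerator: 0.6992·(1 − 5·0.238996 + 4·0.167104) = 0.331025
Denominator: (0.3008)·(0.832896) = 0.250540
L = 0.331025/0.250540 = 1.3212

Final: 1.3212


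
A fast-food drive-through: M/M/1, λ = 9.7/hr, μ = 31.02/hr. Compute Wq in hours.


ρ = 9.7/31.02 = 0.3127
Wq = ρ/(μ−λ) = 0.3127/(31.02 − 9.7) = 0.3127/21.32 = 0.01467 hr

Final: 0.01467 hr


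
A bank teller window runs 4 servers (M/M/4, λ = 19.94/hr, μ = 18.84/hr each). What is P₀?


a = λ/μ = 19.94/18.84 = 1.0584; ρ = a/c = 0.2646
Σ_{k=0}^{3} a^k/k! (terms k=0..3) = 1.00000 + 1.05839 + 0.56009 + 0.19760 = 2.81607
Tail: a^4/(4!(1−ρ)) = 1.25481/(24·0.7354) = 0.07110
P₀ = 1/(2.81607 + 0.07110) = 1/2.88717 = 0.346360

Final: 0.346360


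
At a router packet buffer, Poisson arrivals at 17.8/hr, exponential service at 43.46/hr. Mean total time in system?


W = 1/(μ−λ) = 1/(43.46 − 17.8) = 1/25.66 = 0.03897 hr

Final: 0.03897 hr


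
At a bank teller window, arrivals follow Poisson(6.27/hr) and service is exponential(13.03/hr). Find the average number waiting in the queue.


ρ = 6.27/13.03 = 0.4812
Lq = ρ²/(1−ρ) = 0.2316/0.5188 = 0.4463

Final: 0.4463


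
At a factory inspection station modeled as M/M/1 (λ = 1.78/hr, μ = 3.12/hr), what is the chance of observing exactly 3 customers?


ρ = 1.78/3.12 = 0.5705
P_n = (1−ρ)·ρ^n = (1 − 0.5705)·0.5705^3 = 0.4295·0.185693 = 0.079753

Final: 0.079753


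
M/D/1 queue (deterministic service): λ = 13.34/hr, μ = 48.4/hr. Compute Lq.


ρ = 13.34/48.4 = 0.2756
M/D/1: Lq = ρ²/(2(1−ρ)) = 0.07597/(2·0.7244) = 0.05244

Final: 0.05244


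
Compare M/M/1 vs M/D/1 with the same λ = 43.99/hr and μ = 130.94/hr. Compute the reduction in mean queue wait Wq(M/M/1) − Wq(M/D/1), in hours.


ρ = 43.99/130.94 = 0.3360
Wq(M/M/1) = ρ/(μ−λ) = 0.3360/86.95 = 0.003864 hr
Wq(M/D/1) = ρ/(2(μ−λ)) = 0.001932 hr
Savings = 0.003864 − 0.001932 = 0.001932 hr

Final: 0.001932 hr


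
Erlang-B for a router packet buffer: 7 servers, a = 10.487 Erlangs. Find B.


B(c,a) = (a^c/c!) / Σ_{k=0}^{c} a^k/k!
a^7/7! = 2767.759433
Σ terms (k=0..7): 1.00000 + 10.48700 + 54.98858 + 192.22176 + 503.95740 + 1057.00026 + 1847.46029 + 2767.75943 = 6434.874730
B = 2767.759433/6434.874730 = 0.430119

Final: 0.430119


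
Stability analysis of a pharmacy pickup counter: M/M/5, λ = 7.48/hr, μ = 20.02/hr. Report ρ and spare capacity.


Total capacity cμ = 5·20.02 = 100.10/hr
ρ = λ/(cμ) = 7.48/100.10 = 0.07473
Stable ⇔ ρ < 1: YES
Spare capacity = cμ − λ = 100.10 − 7.48 = 92.62/hr

Final: ρ = 0.07473; stable; margin = 92.62/hr


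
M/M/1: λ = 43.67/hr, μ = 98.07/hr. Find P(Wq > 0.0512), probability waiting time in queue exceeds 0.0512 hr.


ρ = 43.67/98.07 = 0.4453
P(Wq > t) = ρ·e^{−(μ−λ)t} = 0.4453·e^{−2.7853}
= 0.4453·0.061712 = 0.027480

Final: 0.027480


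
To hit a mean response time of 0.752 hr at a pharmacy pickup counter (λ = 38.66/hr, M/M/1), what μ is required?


W = 1/(μ−λ) ⇒ μ − λ = 1/W = 1/0.752 = 1.3298
μ = λ + 1/W = 38.66 + 1.3298 = 39.9898 per hr

Final: 39.9898 /hr


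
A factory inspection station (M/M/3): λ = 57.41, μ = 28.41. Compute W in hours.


a = 2.0208; ρ = 0.6736; P₀ = 0.107806
Lq = P₀·a^c·ρ/(c!(1−ρ)²) = 0.93736
Wq = Lq/λ = 0.93736/57.41 = 0.01633 hr
W = Wq + 1/μ = 0.01633 + 0.03520 = 0.05153 hr

Final: 0.05153 hr


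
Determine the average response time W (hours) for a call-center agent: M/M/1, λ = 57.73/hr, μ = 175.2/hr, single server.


W = 1/(μ−λ) = 1/(175.2 − 57.73) = 1/117.47 = 0.008513 hr

Final: 0.008513 hr


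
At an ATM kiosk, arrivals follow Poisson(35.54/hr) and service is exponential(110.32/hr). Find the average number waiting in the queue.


ρ = 35.54/110.32 = 0.3222
Lq = ρ²/(1−ρ) = 0.1038/0.6778 = 0.1531

Final: 0.1531


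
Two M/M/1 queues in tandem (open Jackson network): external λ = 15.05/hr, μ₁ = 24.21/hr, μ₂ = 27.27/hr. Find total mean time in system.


Each node sees arrival rate λ = 15.05/hr (tandem ⇒ throughput preserved).
W₁ = 1/(μ₁−λ) = 1/(24.21−15.05) = 0.10917 hr
W₂ = 1/(μ₂−λ) = 1/(27.27−15.05) = 0.08183 hr
W_total = W₁ + W₂ = 0.10917 + 0.08183 = 0.19100 hr

Final: 0.19100 hr


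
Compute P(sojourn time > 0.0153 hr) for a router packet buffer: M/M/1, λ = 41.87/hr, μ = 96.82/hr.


W ~ Exponential(μ−λ) for M/M/1.
μ − λ = 96.82 − 41.87 = 54.9500
P(W > t) = e^{−(μ−λ)t} = e^{−0.8407} = 0.431393

Final: 0.431393


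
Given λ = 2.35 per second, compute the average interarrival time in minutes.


Mean interarrival time = 1/λ = 1/2.35 second = 0.42553 second
In minutes: 0.42553 × 0.0166667 = 0.007092 min

Final: 0.007092 min


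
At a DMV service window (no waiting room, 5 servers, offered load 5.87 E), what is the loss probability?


B(c,a) = (a^c/c!) / Σ_{k=0}^{c} a^k/k!
a^5/5! = 58.077680
Σ terms (k=0..5): 1.00000 + 5.87000 + 17.22845 + 33.71033 + 49.46991 + 58.07768 = 165.356379
B = 58.077680/165.356379 = 0.351227

Final: 0.351227


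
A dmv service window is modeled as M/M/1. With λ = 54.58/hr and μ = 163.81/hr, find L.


ρ = λ/μ = 54.58/163.81 = 0.3332
L = ρ/(1−ρ) = 0.3332/(1 − 0.3332) = 0.3332/0.6668 = 0.4997

Final: 0.4997


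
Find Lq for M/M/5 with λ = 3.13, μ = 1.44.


a = λ/μ = 2.1736; ρ = a/5 = 0.4347
P₀ = 0.112450
Lq = P₀·a^c·ρ / (c!·(1−ρ)²) = 0.112450·48.51871·0.4347/(120·0.31954)
= 0.06186

Final: 0.06186


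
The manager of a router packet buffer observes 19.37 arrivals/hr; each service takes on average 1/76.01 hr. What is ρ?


ρ = λ/μ = 19.37/76.01 = 0.2548

Final: 0.2548


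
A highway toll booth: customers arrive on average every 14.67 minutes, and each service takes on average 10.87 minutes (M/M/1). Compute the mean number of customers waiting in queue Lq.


λ = 60/14.67 = 4.0900 /hr
μ = 60/10.87 = 5.5198 /hr
ρ = λ/μ = 4.0900/5.5198 = 0.7410
Lq = ρ²/(1−ρ) = 0.5490/0.2590 = 2.1196

Final: 2.1196


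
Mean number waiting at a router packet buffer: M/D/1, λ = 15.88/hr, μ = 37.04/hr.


ρ = 15.88/37.04 = 0.4287
M/D/1: Lq = ρ²/(2(1−ρ)) = 0.1838/(2·0.5713) = 0.16087

Final: 0.16087


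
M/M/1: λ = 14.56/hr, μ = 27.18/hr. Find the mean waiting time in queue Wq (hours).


ρ = 14.56/27.18 = 0.5357
Wq = ρ/(μ−λ) = 0.5357/(27.18 − 14.56) = 0.5357/12.62 = 0.04245 hr

Final: 0.04245 hr


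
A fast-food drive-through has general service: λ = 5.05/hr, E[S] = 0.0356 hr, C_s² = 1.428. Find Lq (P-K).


ρ = λ·E[S] = 5.05·0.0356 = 0.1798
Lq = ρ²(1+C_s²)/(2(1−ρ)) = 0.03232·(1+1.428)/(2·0.8202)
= 0.03232·2.4280/1.6404 = 0.04784

Final: 0.04784


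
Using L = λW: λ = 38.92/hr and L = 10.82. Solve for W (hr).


W = L/λ = 10.82/38.92 = 0.2780 hr

Final: 0.2780 hr


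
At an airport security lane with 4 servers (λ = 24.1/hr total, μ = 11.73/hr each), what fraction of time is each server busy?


ρ = λ/(cμ) = 24.1/(4·11.73) = 24.1/46.92 = 0.5136

Final: 0.5136


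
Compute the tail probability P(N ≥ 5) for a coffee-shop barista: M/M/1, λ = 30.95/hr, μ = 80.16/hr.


ρ = 30.95/80.16 = 0.3861
P(N ≥ n) = ρ^n = 0.3861^5 = 0.008581

Final: 0.008581


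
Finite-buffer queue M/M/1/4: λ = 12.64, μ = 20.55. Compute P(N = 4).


ρ = λ/μ = 12.64/20.55 = 0.6151
P_K = (1−ρ)ρ^K/(1−ρ^(K+1)) = (0.3849·0.143133)/(1 − 0.088039)
= 0.055094/0.911961 = 0.060413

Final: 0.060413


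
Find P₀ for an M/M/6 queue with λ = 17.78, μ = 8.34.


a = λ/μ = 17.78/8.34 = 2.1319; ρ = a/c = 0.3553
Σ_{k=0}^{5} a^k/k! (terms k=0..5) = 1.00000 + 2.13189 + 2.27249 + 1.61490 + 0.86070 + 0.36698 = 8.24697
Tail: a^6/(6!(1−ρ)) = 93.88457/(720·0.6447) = 0.20226
P₀ = 1/(8.24697 + 0.20226) = 1/8.44923 = 0.118354

Final: 0.118354


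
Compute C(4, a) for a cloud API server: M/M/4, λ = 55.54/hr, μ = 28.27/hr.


a = λ/μ = 1.9646; ρ = a/4 = 0.4912
P₀ = 0.135534 (from M/M/c formula)
C(c,a) = [a^c/(c!(1−ρ))]·P₀ = [14.89774/(24·0.5088)]·0.135534
= 1.21990·0.135534 = 0.165338

Final: 0.165338


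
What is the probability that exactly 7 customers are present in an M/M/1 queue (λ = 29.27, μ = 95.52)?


ρ = 29.27/95.52 = 0.3064
P_n = (1−ρ)·ρ^n = (1 − 0.3064)·0.3064^7 = 0.6936·0.0002537 = 0.0001760

Final: 0.0001760


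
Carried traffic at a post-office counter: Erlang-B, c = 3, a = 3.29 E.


B(3,3.29) = 0.379556 (Erlang-B)
Carried load = a(1 − B) = 3.29·(1 − 0.379556) = 3.29·0.620444 = 2.0413 E

Final: 2.0413 Erlangs


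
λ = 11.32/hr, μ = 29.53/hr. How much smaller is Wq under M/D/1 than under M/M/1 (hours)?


ρ = 11.32/29.53 = 0.3833
Wq(M/M/1) = ρ/(μ−λ) = 0.3833/18.21 = 0.02105 hr
Wq(M/D/1) = ρ/(2(μ−λ)) = 0.01053 hr
Savings = 0.02105 − 0.01053 = 0.01053 hr

Final: 0.01053 hr


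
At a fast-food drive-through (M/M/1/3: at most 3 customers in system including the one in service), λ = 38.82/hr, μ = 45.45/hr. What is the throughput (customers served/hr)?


ρ = 0.8541; P_K = (1−ρ)ρ^3/(1−ρ^4) = 0.194311
λ_eff = λ(1 − P_K) = 38.82·(1 − 0.194311) = 38.82·0.805689 = 31.2768 /hr

Final: 31.2768 /hr


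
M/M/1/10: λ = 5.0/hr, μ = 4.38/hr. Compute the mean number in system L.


ρ = 5.0/4.38 = 1.1416
L = ρ[1 − (K+1)ρ^K + Kρ^(K+1)] / [(1−ρ)(1−ρ^(K+1))]
Numerator: 1.1416·(1 − 11·3.758019 + 10·4.289976) = 2.924145
Denominator: (-0.1416)·(-3.289976) = 0.465704
L = 2.924145/0.465704 = 6.2790

Final: 6.2790


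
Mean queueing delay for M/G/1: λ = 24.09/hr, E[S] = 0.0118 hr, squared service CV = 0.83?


ρ = λ·E[S] = 24.09·0.0118 = 0.2843
E[S²] = E[S]²(1+C_s²) = 0.0118²·(1+0.83) = 0.0002548
Wq = λ·E[S²]/(2(1−ρ)) = 24.09·0.0002548/(2·0.7157) = 0.004288 hr

Final: 0.004288 hr


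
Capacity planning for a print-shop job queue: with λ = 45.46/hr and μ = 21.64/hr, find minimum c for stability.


Stability requires cμ > λ ⇔ c > λ/μ.
λ/μ = 45.46/21.64 = 2.1007
Minimum integer c = ⌊2.1007⌋ + 1 = 3
Check: 3·21.64 = 64.92 > 45.46, while 2·21.64 = 43.28 ≤ 45.46

Final: 3 servers


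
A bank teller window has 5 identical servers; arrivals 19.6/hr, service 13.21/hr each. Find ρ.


ρ = λ/(cμ) = 19.6/(5·13.21) = 19.6/66.05 = 0.2967

Final: 0.2967


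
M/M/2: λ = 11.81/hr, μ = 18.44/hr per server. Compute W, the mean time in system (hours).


a = 0.6405; ρ = 0.3202; P₀ = 0.514890
Lq = P₀·a^c·ρ/(c!(1−ρ)²) = 0.07318
Wq = Lq/λ = 0.07318/11.81 = 0.006196 hr
W = Wq + 1/μ = 0.006196 + 0.05423 = 0.06043 hr

Final: 0.06043 hr


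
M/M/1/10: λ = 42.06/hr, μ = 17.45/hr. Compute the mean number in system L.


ρ = 42.06/17.45 = 2.4103
L = ρ[1 − (K+1)ρ^K + Kρ^(K+1)] / [(1−ρ)(1−ρ^(K+1))]
Numerator: 2.4103·(1 − 11·6618.176887 + 10·15951.892256) = 209022.477033
Denominator: (-1.4103)·(-15950.892256) = 22495.785582
L = 209022.477033/22495.785582 = 9.2916

Final: 9.2916


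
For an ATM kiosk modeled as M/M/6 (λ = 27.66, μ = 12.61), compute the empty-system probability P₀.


a = λ/μ = 27.66/12.61 = 2.1935; ρ = a/c = 0.3656
Σ_{k=0}^{5} a^k/k! (terms k=0..5) = 1.00000 + 2.19350 + 2.40572 + 1.75898 + 0.96458 + 0.42316 = 8.74593
Tail: a^6/(6!(1−ρ)) = 111.38393/(720·0.6344) = 0.24385
P₀ = 1/(8.74593 + 0.24385) = 1/8.98977 = 0.111238

Final: 0.111238


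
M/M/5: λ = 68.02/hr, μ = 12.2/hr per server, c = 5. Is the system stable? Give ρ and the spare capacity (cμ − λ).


Total capacity cμ = 5·12.2 = 61.00/hr
ρ = λ/(cμ) = 68.02/61.00 = 1.1151
Stable ⇔ ρ < 1: NO
Spare capacity = cμ − λ = 61.00 − 68.02 = -7.02/hr

Final: ρ = 1.1151; unstable; margin = -7.02/hr


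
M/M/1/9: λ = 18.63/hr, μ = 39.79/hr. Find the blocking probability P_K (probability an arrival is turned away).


ρ = λ/μ = 18.63/39.79 = 0.4682
P_K = (1−ρ)ρ^K/(1−ρ^(K+1)) = (0.5318·0.001081)/(1 − 0.0005063)
= 0.0005750/0.999494 = 0.0005753

Final: 0.0005753


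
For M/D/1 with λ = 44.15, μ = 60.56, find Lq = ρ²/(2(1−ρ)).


ρ = 44.15/60.56 = 0.7290
M/D/1: Lq = ρ²/(2(1−ρ)) = 0.5315/(2·0.2710) = 0.98070

Final: 0.98070


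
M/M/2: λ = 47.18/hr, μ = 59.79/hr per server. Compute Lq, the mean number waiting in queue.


a = λ/μ = 0.7891; ρ = a/2 = 0.3945
P₀ = 0.434157
Lq = P₀·a^c·ρ / (c!·(1−ρ)²) = 0.434157·0.62267·0.3945/(2·0.36657)
= 0.14548

Final: 0.14548


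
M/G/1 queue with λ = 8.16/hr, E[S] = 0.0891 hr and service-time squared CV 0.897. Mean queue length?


ρ = λ·E[S] = 8.16·0.0891 = 0.7271
Lq = ρ²(1+C_s²)/(2(1−ρ)) = 0.5286·(1+0.897)/(2·0.2729)
= 0.5286·1.8970/0.5459 = 1.83696

Final: 1.83696


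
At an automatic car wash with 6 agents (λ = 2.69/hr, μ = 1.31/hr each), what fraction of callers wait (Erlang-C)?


a = λ/μ = 2.0534; ρ = a/6 = 0.3422
P₀ = 0.128071 (from M/M/c formula)
C(c,a) = [a^c/(c!(1−ρ))]·P₀ = [74.96972/(720·0.6578)]·0.128071
= 0.15830·0.128071 = 0.020274

Final: 0.020274
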